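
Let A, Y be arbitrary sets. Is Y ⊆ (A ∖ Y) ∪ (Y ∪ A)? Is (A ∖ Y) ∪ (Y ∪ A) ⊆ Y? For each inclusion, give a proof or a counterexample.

(⊆) holds; (⊇) fails.

Forward inclusion. Let x ∈ Y. Then either x ∈ Y and x ∉ A; or x ∈ A ∩ Y. In each case x ∈ (A ∖ Y) ∪ (Y ∪ A), so Y ⊆ (A ∖ Y) ∪ (Y ∪ A).

Reverse inclusion. This inclusion fails. Take A = {1}, Y = ∅; then 1 ∈ (A ∖ Y) ∪ (Y ∪ A) but 1 ∉ Y.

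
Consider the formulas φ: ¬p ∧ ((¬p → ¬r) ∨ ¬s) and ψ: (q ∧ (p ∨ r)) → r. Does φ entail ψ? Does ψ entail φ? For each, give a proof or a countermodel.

The forward direction holds; the converse fails.

[⇒] Assume the antecedent. If p is true, the antecedent cannot hold. If p is false, (q ∧ (p ∨ r)) → r reduces to true regardless of the other variables. Either way (q ∧ (p ∨ r)) → r holds.

[⇐] This fails. Under p = T, s = F, r = F, q = F, the left side is false but the right side is true.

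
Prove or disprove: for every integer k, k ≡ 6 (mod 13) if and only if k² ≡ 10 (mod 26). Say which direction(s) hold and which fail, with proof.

Neither direction holds.

Forward direction. This fails: take k = 19. Then 19 ≡ 6 (mod 13), but 19² = 361 ≡ 23 (mod 26), not 10.

Converse. This fails: take k = 20. Then 20² = 400 ≡ 10 (mod 26), yet 20 ≡ 7 (mod 13), not 6.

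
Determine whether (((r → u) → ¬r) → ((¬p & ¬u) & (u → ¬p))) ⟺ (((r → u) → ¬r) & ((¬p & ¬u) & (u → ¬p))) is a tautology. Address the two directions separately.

(⟹) This fails. Under p = F, r = T, u = T, the left side is true but the right side is false.

(⟸) Assume the antecedent. If p is true, the antecedent cannot hold. If p is false, the antecedent forces (p = F, r = F, u = F) or (p = F, r = T, u = F), and the consequent holds there. Either way the consequent holds.

Only the converse holds.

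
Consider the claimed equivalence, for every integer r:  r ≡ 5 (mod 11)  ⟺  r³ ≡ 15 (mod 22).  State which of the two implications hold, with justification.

Only the reverse direction holds.

[⇒] This fails: take r = 16. Then 16 ≡ 5 (mod 11), but 16³ = 4096 ≡ 4 (mod 22), not 15.

[⇐] Conversely, the residues r modulo 22 with r³ ≡ 15 (mod 22) are exactly {5}, and each is ≡ 5 (mod 11).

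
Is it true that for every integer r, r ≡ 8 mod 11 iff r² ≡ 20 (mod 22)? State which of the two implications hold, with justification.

Neither direction holds.

(→) This fails: take r = 19. Then 19 ≡ 8 (mod 11), but 19² = 361 ≡ 9 (mod 22), not 20.

(←) This fails: take r = 14. Then 14² = 196 ≡ 20 (mod 22), yet 14 ≡ 3 (mod 11), not 8.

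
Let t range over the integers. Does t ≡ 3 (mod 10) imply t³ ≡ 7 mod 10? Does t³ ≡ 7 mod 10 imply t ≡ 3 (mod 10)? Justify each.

Equivalent; both directions hold.

(⇐) For the converse, argue contrapositively. If t ≢ 3 (mod 10), then t is congruent to one of 0, 1, 2, 4, 5, 6, 7, 8, 9 modulo 10, and these give t³ ≡ 0, 1, 8, 4, 5, 6, 3, 2, 9 respectively — never 7.

(⇒) Suppose t ≡ 3 (mod 10). Write t = 10j + 3. Then (10j + 3)³ = 1000j³ + 900j² + 270j + 27 = 10(100j³ + 90j² + 27j + 2) + 7, so t³ ≡ 7 (mod 10).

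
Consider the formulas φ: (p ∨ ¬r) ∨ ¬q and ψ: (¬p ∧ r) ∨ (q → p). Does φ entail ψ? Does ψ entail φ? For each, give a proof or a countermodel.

(⟹) This fails. Under q = T, p = F, r = F, the left side is true but the right side is false.

(⟸) This fails. Under q = T, p = F, r = T, the left side is false but the right side is true.

Neither implication holds.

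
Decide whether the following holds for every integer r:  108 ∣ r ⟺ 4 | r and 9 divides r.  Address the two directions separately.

(⟹) If 108 ∣ r, write r = 108q. Since 108 = 27·4, r = 4·(27q), so 4 ∣ r; and since 108 = 12·9, r = 9·(12q), so 9 ∣ r.

(⟸) This fails: take r = 36. Both 4 ∣ 36 and 9 ∣ 36, yet 36 is not a multiple of 108 (since 36 = 0·108 + 36), so 108 ∤ 36.

The forward direction holds; the converse fails.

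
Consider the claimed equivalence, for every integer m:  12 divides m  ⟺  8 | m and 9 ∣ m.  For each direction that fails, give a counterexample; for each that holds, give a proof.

(⟹) This fails: take m = 12. Certainly 12 ∣ 12, but 8 ∤ 12.

(⟸) Suppose 8 ∣ m and 9 ∣ m. Any common multiple of 8 and 9 is a multiple of their lcm; here gcd(8, 9) = 1, so lcm(8, 9) = 8·9 = 72, so 72 ∣ m. Since 12 ∣ 72, it follows that 12 ∣ m.

Only the reverse direction holds.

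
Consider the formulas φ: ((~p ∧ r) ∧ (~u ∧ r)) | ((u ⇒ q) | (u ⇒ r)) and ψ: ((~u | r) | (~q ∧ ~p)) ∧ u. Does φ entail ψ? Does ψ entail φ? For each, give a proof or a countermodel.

Neither implication holds.

(⇒) This fails. Under u = F, r = F, q = F, p = F, the left side is true but the right side is false.

(⇐) This fails. Under u = T, r = F, q = F, p = F, the left side is false but the right side is true.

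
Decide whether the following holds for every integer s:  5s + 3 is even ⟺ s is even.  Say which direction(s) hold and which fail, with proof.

Neither implication holds.

Forward direction. This fails: s = 3 gives 5s + 3 = 18, which is even, but 3 is odd, not even.

Converse. This also fails: s = 6 is even, but 5s + 3 = 33 is odd, not even.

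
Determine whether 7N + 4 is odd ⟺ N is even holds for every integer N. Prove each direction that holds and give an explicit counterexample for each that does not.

Forward direction. This fails: N = 3 gives 7N + 4 = 25, which is odd, but 3 is odd, not even.

Converse. This also fails: N = 2 is even, but 7N + 4 = 18 is even, not odd.

Both directions fail.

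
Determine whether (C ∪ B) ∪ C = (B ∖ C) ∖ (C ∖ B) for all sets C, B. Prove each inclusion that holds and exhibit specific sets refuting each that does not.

Reverse inclusion. Let x ∈ (B ∖ C) ∖ (C ∖ B). Then x ∈ B and x ∉ C, from which x ∈ (C ∪ B) ∪ C.

Forward inclusion. This inclusion fails. Take C = {1}, B = ∅; then 1 ∈ (C ∪ B) ∪ C but 1 ∉ (B ∖ C) ∖ (C ∖ B).

Only the reverse inclusion holds.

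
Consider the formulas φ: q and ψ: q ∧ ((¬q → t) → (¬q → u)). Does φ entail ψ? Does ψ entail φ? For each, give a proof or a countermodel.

The biconditional holds.

Converse. Assume the antecedent. If t is true, the antecedent forces (t = T, q = T, u = F) or (t = T, q = T, u = T), and q holds there. If t is false, the antecedent forces (t = F, q = T, u = F) or (t = F, q = T, u = T), and q holds there. Either way q holds.

Forward direction. Assume the antecedent. If t is true, the antecedent forces (t = T, q = T, u = F) or (t = T, q = T, u = T), and q ∧ ((¬q → t) → (¬q → u)) holds there. If t is false, the antecedent forces (t = F, q = T, u = F) or (t = F, q = T, u = T), and q ∧ ((¬q → t) → (¬q → u)) holds there. Either way q ∧ ((¬q → t) → (¬q → u)) holds.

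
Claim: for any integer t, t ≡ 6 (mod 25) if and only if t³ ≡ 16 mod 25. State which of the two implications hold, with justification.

(⟸) Suppose t³ ≡ 16 (mod 25). The only residue r in {0, …, 24} with r³ ≡ 16 (mod 25) is r = 6, so t ≡ 6 (mod 25).

(⟹) Suppose t ≡ 6 (mod 25). Write t = 25j + 6. Then (25j + 6)³ = 15625j³ + 11250j² + 2700j + 216 = 25(625j³ + 450j² + 108j + 8) + 16, so t³ ≡ 16 (mod 25).

The biconditional holds.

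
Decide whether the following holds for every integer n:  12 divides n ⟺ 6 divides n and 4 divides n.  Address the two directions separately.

Converse. Suppose 6 ∣ n and 4 ∣ n. Any common multiple of 6 and 4 is a multiple of their lcm; here lcm(6, 4) = 6·4/gcd(6, 4) = 24/2 = 12, so 12 ∣ n.

Forward direction. If 12 ∣ n, write n = 12q. Since 12 = 2·6, n = 6·(2q), so 6 ∣ n; and since 12 = 3·4, n = 4·(3q), so 4 ∣ n.

Both directions hold.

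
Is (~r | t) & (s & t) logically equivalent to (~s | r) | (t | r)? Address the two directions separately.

Not equivalent: only (⇒) holds.

Forward direction. Assume the antecedent. If s is true, the antecedent forces (s = T, t = T, r = F) or (s = T, t = T, r = T), and (~s | r) | (t | r) holds there. If s is false, the antecedent cannot hold. Either way (~s | r) | (t | r) holds.

Converse. This fails. Under s = F, t = F, r = F, the left side is false but the right side is true.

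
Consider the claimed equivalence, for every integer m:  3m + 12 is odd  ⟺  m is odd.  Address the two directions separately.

Both directions hold.

Forward direction. Suppose 3m + 12 is odd. Since 3 is odd, 3m and m have the same parity, so 3m + 12 ≡ m + 12 (mod 2). As 12 is even, 3m + 12 is odd exactly when m is odd. Thus m is odd.

Converse. Suppose m is odd; write m = 2j + 1. Then 3m + 12 = 3·(2j + 1) + 12 = 2·3j + 15, which is odd.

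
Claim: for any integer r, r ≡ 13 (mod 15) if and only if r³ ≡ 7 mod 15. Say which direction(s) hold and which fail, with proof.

Both implications hold.

[⇒] Suppose r ≡ 13 (mod 15). Write r = 15j + 13. Then (15j + 13)³ = 3375j³ + 8775j² + 7605j + 2197 = 15(225j³ + 585j² + 507j + 146) + 7, so r³ ≡ 7 (mod 15).

[⇐] Conversely, suppose r³ ≡ 7 (mod 15). The only residue r in {0, …, 14} with r³ ≡ 7 (mod 15) is r = 13, so r ≡ 13 (mod 15).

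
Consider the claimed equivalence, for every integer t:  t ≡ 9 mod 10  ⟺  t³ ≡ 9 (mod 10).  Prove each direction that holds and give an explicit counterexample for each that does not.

Converse. Suppose t³ ≡ 9 (mod 10). The only residue r in {0, …, 9} with r³ ≡ 9 (mod 10) is r = 9, so t ≡ 9 (mod 10).

Forward direction. Suppose t ≡ 9 mod 10. Write t = 10j + 9. Then (10j + 9)³ = 1000j³ + 2700j² + 2430j + 729 = 10(100j³ + 270j² + 243j + 72) + 9, so t³ ≡ 9 (mod 10).

Both directions hold; the statement is true.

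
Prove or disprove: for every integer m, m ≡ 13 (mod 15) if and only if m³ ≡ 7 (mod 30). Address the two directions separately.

Converse. The residues r modulo 30 with r³ ≡ 7 (mod 30) are exactly {13}, and each is ≡ 13 (mod 15).

Forward direction. This fails: take m = 28. Then 28 ≡ 13 (mod 15), but 28³ = 21952 ≡ 22 (mod 30), not 7.

Only the reverse direction holds.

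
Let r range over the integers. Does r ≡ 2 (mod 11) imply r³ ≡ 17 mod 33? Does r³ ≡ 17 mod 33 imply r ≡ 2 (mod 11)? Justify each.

(⇒) This fails: take r = 2. Then 2 ≡ 2 (mod 11), but 2³ = 8 ≡ 8 (mod 33), not 17.

(⇐) This fails: take r = 8. Then 8³ = 512 ≡ 17 (mod 33), yet 8 ≡ 8 (mod 11), not 2.

(⇒) fails and (⇐) fails.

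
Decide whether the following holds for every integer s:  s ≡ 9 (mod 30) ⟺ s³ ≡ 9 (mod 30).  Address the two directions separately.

Converse. Suppose s³ ≡ 9 (mod 30). The only residue r in {0, …, 29} with r³ ≡ 9 (mod 30) is r = 9, so s ≡ 9 (mod 30).

Forward direction. Suppose s ≡ 9 (mod 30). Write s = 30j + 9. Then (30j + 9)³ = 27000j³ + 24300j² + 7290j + 729 = 30(900j³ + 810j² + 243j + 24) + 9, so s³ ≡ 9 (mod 30).

Both implications hold.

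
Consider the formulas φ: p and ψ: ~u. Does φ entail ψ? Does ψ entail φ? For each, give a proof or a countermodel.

Neither implication holds.

(⟹) This fails. Under u = T, p = T, the left side is true but the right side is false.

(⟸) This fails. Under u = F, p = F, the left side is false but the right side is true.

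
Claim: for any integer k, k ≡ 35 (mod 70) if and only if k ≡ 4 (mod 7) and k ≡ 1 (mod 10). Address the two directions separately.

(→) This fails: k = 35 gives 35 ≡ 35 (mod 70) but 35 ≡ 0 (mod 7), so the conjunction on the right does not hold.

(←) This fails: k = 11 satisfies both congruences on the right (11 ≡ 4 mod 7 and 11 ≡ 1 mod 10) yet 11 ≡ 11 (mod 70), not 35.

Both directions fail.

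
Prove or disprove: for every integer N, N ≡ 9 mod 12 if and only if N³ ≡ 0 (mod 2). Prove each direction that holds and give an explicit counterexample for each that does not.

Neither implication holds.

(⇒) This fails: take N = 9. Then 9 ≡ 9 (mod 12), but 9³ = 729 ≡ 1 (mod 2), not 0.

(⇐) This fails: take N = 0. Then 0³ = 0 ≡ 0 (mod 2), yet 0 ≡ 0 (mod 12), not 9.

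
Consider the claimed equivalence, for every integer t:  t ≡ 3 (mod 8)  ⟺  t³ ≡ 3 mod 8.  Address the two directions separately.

Both implications hold.

(⟹) Suppose t ≡ 3 (mod 8). Write t = 8j + 3. Then (8j + 3)³ = 512j³ + 576j² + 216j + 27 = 8(64j³ + 72j² + 27j + 3) + 3, so t³ ≡ 3 (mod 8).

(⟸) Conversely, suppose t³ ≡ 3 (mod 8). The only residue r in {0, …, 7} with r³ ≡ 3 (mod 8) is r = 3, so t ≡ 3 (mod 8).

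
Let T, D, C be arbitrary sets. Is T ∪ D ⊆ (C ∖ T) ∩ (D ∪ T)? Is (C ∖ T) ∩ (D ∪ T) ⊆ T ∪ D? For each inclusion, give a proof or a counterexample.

Reverse inclusion. Let x ∈ (C ∖ T) ∩ (D ∪ T). Then x ∈ D ∩ C and x ∉ T, from which x ∈ T ∪ D.

Forward inclusion. This inclusion fails. Take T = {1}, D = ∅, C = ∅; then 1 ∈ T ∪ D but 1 ∉ (C ∖ T) ∩ (D ∪ T).

Only the reverse inclusion holds.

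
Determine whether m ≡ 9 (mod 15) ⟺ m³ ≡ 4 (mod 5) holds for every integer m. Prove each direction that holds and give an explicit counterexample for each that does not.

(→) Suppose m ≡ 9 (mod 15). Then m³ ≡ 9³ = 729 (mod 15), and since 5 ∣ 15, also m³ ≡ 4 (mod 5).

(←) This fails: take m = 4. Then 4³ = 64 ≡ 4 (mod 5), yet 4 ≡ 4 (mod 15), not 9.

The forward direction holds; the converse fails.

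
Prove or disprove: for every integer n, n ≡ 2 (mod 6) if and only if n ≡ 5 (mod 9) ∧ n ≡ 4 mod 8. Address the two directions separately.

The forward direction fails; the converse holds.

(→) This fails: n = 32 gives 32 ≡ 2 (mod 6) but 32 ≡ 0 (mod 8), so the conjunction on the right does not hold.

(←) Conversely, if n ≡ 5 (mod 9) and n ≡ 4 (mod 8), then by the Chinese remainder theorem n ≡ 68 (mod 72). Since 68 ≡ 2 (mod 6) and 6 ∣ 72, we get n ≡ 2 (mod 6).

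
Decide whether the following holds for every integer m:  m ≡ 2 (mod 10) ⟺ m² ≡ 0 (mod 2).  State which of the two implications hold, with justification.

Not equivalent: only (⇒) holds.

(⇐) This fails: take m = 0. Then 0² = 0 ≡ 0 (mod 2), yet 0 ≡ 0 (mod 10), not 2.

(⇒) Suppose m ≡ 2 (mod 10). Then m² ≡ 2² = 4 (mod 10), and since 2 ∣ 10, also m² ≡ 0 (mod 2).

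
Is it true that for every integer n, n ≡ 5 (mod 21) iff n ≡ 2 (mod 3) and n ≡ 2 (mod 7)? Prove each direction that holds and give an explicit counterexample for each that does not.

Both directions fail.

[⇒] This fails: n = 5 gives 5 ≡ 5 (mod 21) but 5 ≡ 5 (mod 7), so the conjunction on the right does not hold.

[⇐] This fails: n = 2 satisfies both congruences on the right (2 ≡ 2 mod 3 and 2 ≡ 2 mod 7) yet 2 ≡ 2 (mod 21), not 5.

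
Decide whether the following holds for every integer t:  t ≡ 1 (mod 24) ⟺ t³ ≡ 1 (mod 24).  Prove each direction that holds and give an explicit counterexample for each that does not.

The biconditional holds.

[⇒] Suppose t ≡ 1 (mod 24). Write t = 24j + 1. Then (24j + 1)³ = 13824j³ + 1728j² + 72j + 1 = 24(576j³ + 72j² + 3j) + 1, so t³ ≡ 1 (mod 24).

[⇐] Conversely, suppose t³ ≡ 1 (mod 24). The only residue r in {0, …, 23} with r³ ≡ 1 (mod 24) is r = 1, so t ≡ 1 (mod 24).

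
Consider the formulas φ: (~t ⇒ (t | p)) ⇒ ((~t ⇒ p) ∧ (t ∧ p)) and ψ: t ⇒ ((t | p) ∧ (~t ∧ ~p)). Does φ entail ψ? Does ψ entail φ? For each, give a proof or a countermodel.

Both directions fail.

(⟹) This fails. Under p = T, t = T, the left side is true but the right side is false.

(⟸) This fails. Under p = T, t = F, the left side is false but the right side is true.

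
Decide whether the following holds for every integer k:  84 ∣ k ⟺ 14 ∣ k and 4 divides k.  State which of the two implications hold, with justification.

(⇒) holds; (⇐) fails.

(⇒) If 84 ∣ k, write k = 84q. Since 84 = 6·14, k = 14·(6q), so 14 ∣ k; and since 84 = 21·4, k = 4·(21q), so 4 ∣ k.

(⇐) This fails: take k = 28. Both 14 ∣ 28 and 4 ∣ 28, yet 28 is not a multiple of 84 (since 28 = 0·84 + 28), so 84 ∤ 28.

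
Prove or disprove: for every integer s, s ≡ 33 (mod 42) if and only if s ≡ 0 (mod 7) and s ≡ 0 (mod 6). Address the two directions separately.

(⇒) fails and (⇐) fails.

(→) This fails: s = 33 gives 33 ≡ 33 (mod 42) but 33 ≡ 5 (mod 7), so the conjunction on the right does not hold.

(←) This fails: s = 0 satisfies both congruences on the right (0 ≡ 0 mod 7 and 0 ≡ 0 mod 6) yet 0 ≡ 0 (mod 42), not 33.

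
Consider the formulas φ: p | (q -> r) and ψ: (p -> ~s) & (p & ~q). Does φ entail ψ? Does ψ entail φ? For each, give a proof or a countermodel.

(⇒) This fails. Under p = F, s = F, q = F, r = F, the left side is true but the right side is false.

(⇐) Assume the antecedent. If p is true, p | (q -> r) reduces to true regardless of the other variables. If p is false, the antecedent cannot hold. Either way p | (q -> r) holds.

Only the converse holds.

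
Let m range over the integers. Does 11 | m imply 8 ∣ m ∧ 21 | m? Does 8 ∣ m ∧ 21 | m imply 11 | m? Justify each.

(→) This fails: take m = 11. Certainly 11 ∣ 11, but 8 ∤ 11.

(←) This fails: take m = 168. Both 8 ∣ 168 and 21 ∣ 168, yet 168 is not a multiple of 11 (since 168 = 15·11 + 3), so 11 ∤ 168.

Both directions fail.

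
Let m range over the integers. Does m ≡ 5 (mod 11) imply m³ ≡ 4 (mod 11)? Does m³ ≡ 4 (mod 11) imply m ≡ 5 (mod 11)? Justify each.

(⇒) Suppose m ≡ 5 (mod 11). Write m = 11j + 5. Then (11j + 5)³ = 1331j³ + 1815j² + 825j + 125 = 11(121j³ + 165j² + 75j + 11) + 4, so m³ ≡ 4 (mod 11).

(⇐) Conversely, suppose m³ ≡ 4 (mod 11). The only residue r in {0, …, 10} with r³ ≡ 4 (mod 11) is r = 5, so m ≡ 5 (mod 11).

Both directions hold; the statement is true.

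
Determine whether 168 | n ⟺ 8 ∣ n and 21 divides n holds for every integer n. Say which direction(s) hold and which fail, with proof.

Forward direction. If 168 ∣ n, write n = 168q. Since 168 = 21·8, n = 8·(21q), so 8 ∣ n; and since 168 = 8·21, n = 21·(8q), so 21 ∣ n.

Converse. Suppose 8 ∣ n and 21 ∣ n. Any common multiple of 8 and 21 is a multiple of their lcm; here gcd(8, 21) = 1, so lcm(8, 21) = 8·21 = 168, so 168 ∣ n.

Both directions hold.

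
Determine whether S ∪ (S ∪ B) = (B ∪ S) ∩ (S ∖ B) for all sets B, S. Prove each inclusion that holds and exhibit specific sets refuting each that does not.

(⊆) This inclusion fails. Take B = {1}, S = ∅; then 1 ∈ S ∪ (S ∪ B) but 1 ∉ (B ∪ S) ∩ (S ∖ B).

(⊇) Let x ∈ (B ∪ S) ∩ (S ∖ B). Then x ∈ S and x ∉ B, from which x ∈ S ∪ (S ∪ B).

Only the reverse inclusion holds.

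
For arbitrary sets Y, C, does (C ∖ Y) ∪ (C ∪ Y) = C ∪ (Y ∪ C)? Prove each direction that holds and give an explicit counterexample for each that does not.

Both inclusions hold.

(⟹) Let x ∈ (C ∖ Y) ∪ (C ∪ Y). Then either x ∈ Y and x ∉ C; or x ∈ C and x ∉ Y; or x ∈ Y ∩ C. In each case x ∈ C ∪ (Y ∪ C), so (C ∖ Y) ∪ (C ∪ Y) ⊆ C ∪ (Y ∪ C).

(⟸) Let x ∈ C ∪ (Y ∪ C). Then either x ∈ Y and x ∉ C; or x ∈ C and x ∉ Y; or x ∈ Y ∩ C. In each case x ∈ (C ∖ Y) ∪ (C ∪ Y), so C ∪ (Y ∪ C) ⊆ (C ∖ Y) ∪ (C ∪ Y).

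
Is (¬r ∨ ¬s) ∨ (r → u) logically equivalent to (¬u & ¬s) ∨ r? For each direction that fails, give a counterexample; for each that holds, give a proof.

(→) This fails. Under s = T, u = F, r = F, the left side is true but the right side is false.

(←) This fails. Under s = T, u = F, r = T, the left side is false but the right side is true.

(⇒) fails and (⇐) fails.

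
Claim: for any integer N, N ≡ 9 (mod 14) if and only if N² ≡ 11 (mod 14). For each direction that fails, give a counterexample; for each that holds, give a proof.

The forward direction holds; the converse fails.

(⇒) Suppose N ≡ 9 (mod 14). Write N = 14j + 9. Then (14j + 9)² = 196j² + 252j + 81 = 14(14j² + 18j + 5) + 11, so N² ≡ 11 (mod 14).

(⇐) This fails: take N = 5. Then 5² = 25 ≡ 11 (mod 14), yet 5 ≡ 5 (mod 14), not 9.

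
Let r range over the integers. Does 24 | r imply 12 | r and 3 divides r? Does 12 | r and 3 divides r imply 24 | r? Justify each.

The forward direction holds; the converse fails.

(⇒) If 24 ∣ r, write r = 24q. Since 24 = 2·12, r = 12·(2q), so 12 ∣ r; and since 24 = 8·3, r = 3·(8q), so 3 ∣ r.

(⇐) This fails: take r = 12. Both 12 ∣ 12 and 3 ∣ 12, yet 12 is not a multiple of 24 (since 12 = 0·24 + 12), so 24 ∤ 12.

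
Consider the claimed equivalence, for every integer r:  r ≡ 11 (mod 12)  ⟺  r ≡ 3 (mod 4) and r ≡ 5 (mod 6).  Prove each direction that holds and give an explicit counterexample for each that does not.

(⇒) Suppose r ≡ 11 (mod 12); write r = 12j + 11. Since 4 ∣ 12, reducing mod 4 gives r ≡ 11 ≡ 3 (mod 4); since 6 ∣ 12, reducing mod 6 gives r ≡ 11 ≡ 5 (mod 6).

(⇐) Conversely, if r ≡ 3 (mod 4) and r ≡ 5 (mod 6), then by the Chinese remainder theorem r ≡ 11 (mod 12). This is exactly r ≡ 11 (mod 12).

The biconditional holds.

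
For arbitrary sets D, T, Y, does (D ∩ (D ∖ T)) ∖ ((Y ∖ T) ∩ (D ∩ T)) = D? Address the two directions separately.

Only the forward inclusion holds.

(⟹) Let x ∈ (D ∩ (D ∖ T)) ∖ ((Y ∖ T) ∩ (D ∩ T)). Then either x ∈ D and x ∉ T, Y; or x ∈ D ∩ Y and x ∉ T. In each case x ∈ D, so (D ∩ (D ∖ T)) ∖ ((Y ∖ T) ∩ (D ∩ T)) ⊆ D.

(⟸) This inclusion fails. Take D = {1}, T = {1}, Y = ∅; then 1 ∈ D but 1 ∉ (D ∩ (D ∖ T)) ∖ ((Y ∖ T) ∩ (D ∩ T)).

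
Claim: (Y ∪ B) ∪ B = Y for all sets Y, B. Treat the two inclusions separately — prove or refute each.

(⊆) This inclusion fails. Take Y = ∅, B = {1}; then 1 ∈ (Y ∪ B) ∪ B but 1 ∉ Y.

(⊇) Let x ∈ Y. Then either x ∈ Y and x ∉ B; or x ∈ Y ∩ B. In each case x ∈ (Y ∪ B) ∪ B, so Y ⊆ (Y ∪ B) ∪ B.

(⊆) fails; (⊇) holds.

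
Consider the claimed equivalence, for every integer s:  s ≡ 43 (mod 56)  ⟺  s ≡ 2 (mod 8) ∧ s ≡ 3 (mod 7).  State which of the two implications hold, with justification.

Forward direction. This fails: s = 43 gives 43 ≡ 43 (mod 56) but 43 ≡ 3 (mod 8), so the conjunction on the right does not hold.

Converse. This fails: s = 10 satisfies both congruences on the right (10 ≡ 2 mod 8 and 10 ≡ 3 mod 7) yet 10 ≡ 10 (mod 56), not 43.

Both directions fail.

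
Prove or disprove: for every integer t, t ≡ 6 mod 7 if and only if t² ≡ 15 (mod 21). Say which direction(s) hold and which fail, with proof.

Neither implication holds.

[⇒] This fails: take t = 13. Then 13 ≡ 6 (mod 7), but 13² = 169 ≡ 1 (mod 21), not 15.

[⇐] This fails: take t = 15. Then 15² = 225 ≡ 15 (mod 21), yet 15 ≡ 1 (mod 7), not 6.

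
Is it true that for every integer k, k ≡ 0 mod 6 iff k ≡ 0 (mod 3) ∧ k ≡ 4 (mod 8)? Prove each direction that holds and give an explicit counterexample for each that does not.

[⇒] This fails: k = 0 gives 0 ≡ 0 (mod 6) but 0 ≡ 0 (mod 8), so the conjunction on the right does not hold.

[⇐] Conversely, if k ≡ 0 (mod 3) and k ≡ 4 (mod 8), then by the Chinese remainder theorem k ≡ 12 (mod 24). Since 12 ≡ 0 (mod 6) and 6 ∣ 24, we get k ≡ 0 (mod 6).

Not equivalent: only (⇐) holds.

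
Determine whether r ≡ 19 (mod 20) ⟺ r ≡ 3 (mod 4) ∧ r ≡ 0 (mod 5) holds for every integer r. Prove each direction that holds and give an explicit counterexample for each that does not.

Forward direction. This fails: r = 19 gives 19 ≡ 19 (mod 20) but 19 ≡ 4 (mod 5), so the conjunction on the right does not hold.

Converse. This fails: r = 15 satisfies both congruences on the right (15 ≡ 3 mod 4 and 15 ≡ 0 mod 5) yet 15 ≡ 15 (mod 20), not 19.

Neither implication holds.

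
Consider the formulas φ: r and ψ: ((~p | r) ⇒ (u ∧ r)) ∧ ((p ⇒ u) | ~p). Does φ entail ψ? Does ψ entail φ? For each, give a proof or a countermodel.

Neither implication holds.

(⟹) This fails. Under p = F, u = F, r = T, the left side is true but the right side is false.

(⟸) This fails. Under p = T, u = T, r = F, the left side is false but the right side is true.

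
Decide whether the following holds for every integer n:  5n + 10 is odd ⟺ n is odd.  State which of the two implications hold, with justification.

The biconditional holds.

(⟹) Suppose 5n + 10 is odd. Since 5 is odd, 5n and n have the same parity, so 5n + 10 ≡ n + 10 (mod 2). As 10 is even, 5n + 10 is odd exactly when n is odd. Thus n is odd.

(⟸) Conversely, suppose n is odd; write n = 2j + 1. Then 5n + 10 = 5·(2j + 1) + 10 = 2·5j + 15, which is odd.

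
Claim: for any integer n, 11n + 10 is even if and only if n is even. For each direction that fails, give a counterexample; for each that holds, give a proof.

(⟹) Suppose 11n + 10 is even. Since 11 is odd, 11n and n have the same parity, so 11n + 10 ≡ n + 10 (mod 2). As 10 is even, 11n + 10 is even exactly when n is even. Thus n is even.

(⟸) Conversely, suppose n is even; write n = 2j. Then 11n + 10 = 11·(2j) + 10 = 2·11j + 10, which is even.

The biconditional holds.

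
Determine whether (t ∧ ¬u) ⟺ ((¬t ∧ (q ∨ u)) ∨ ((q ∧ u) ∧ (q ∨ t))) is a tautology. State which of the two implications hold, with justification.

Forward direction. This fails. Under u = F, q = F, t = T, the left side is true but the right side is false.

Converse. This fails. Under u = T, q = F, t = F, the left side is false but the right side is true.

Both directions fail.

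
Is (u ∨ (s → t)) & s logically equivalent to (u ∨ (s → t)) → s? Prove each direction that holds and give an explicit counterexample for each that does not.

Converse. This fails. Under u = F, t = F, s = T, the left side is false but the right side is true.

Forward direction. Assume the antecedent. If u is true, the antecedent forces (u = T, t = F, s = T) or (u = T, t = T, s = T), and (u ∨ (s → t)) → s holds there. If u is false, the antecedent forces (u = F, t = T, s = T), and (u ∨ (s → t)) → s holds there. Either way (u ∨ (s → t)) → s holds.

(⇒) holds; (⇐) fails.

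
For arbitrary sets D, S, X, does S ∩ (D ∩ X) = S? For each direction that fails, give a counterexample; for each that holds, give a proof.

(⊆) holds; (⊇) fails.

(⊆) Let x ∈ S ∩ (D ∩ X). Then x ∈ D ∩ S ∩ X, from which x ∈ S.

(⊇) This inclusion fails. Take D = ∅, S = {1}, X = ∅; then 1 ∈ S but 1 ∉ S ∩ (D ∩ X).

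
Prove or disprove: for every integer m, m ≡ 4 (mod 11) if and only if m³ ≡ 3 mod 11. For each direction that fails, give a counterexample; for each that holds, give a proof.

Neither direction holds.

(→) This fails: take m = 4. Then 4 ≡ 4 (mod 11), but 4³ = 64 ≡ 9 (mod 11), not 3.

(←) This fails: take m = 9. Then 9³ = 729 ≡ 3 (mod 11), yet 9 ≡ 9 (mod 11), not 4.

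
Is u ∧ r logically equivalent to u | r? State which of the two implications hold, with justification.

Forward direction. Assume the antecedent. If r is true, u | r reduces to true regardless of the other variables. If r is false, the antecedent cannot hold. Either way u | r holds.

Converse. This fails. Under r = T, u = F, the left side is false but the right side is true.

Not equivalent: only (⇒) holds.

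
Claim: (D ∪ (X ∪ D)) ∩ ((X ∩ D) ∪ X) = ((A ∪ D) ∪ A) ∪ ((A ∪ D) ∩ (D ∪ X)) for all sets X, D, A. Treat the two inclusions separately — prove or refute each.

(⊆) fails and (⊇) fails.

(⊆) This inclusion fails. Take X = {1}, D = ∅, A = ∅; then 1 ∈ (D ∪ (X ∪ D)) ∩ ((X ∩ D) ∪ X) but 1 ∉ ((A ∪ D) ∪ A) ∪ ((A ∪ D) ∩ (D ∪ X)).

(⊇) This inclusion fails. Take X = ∅, D = {1}, A = ∅; then 1 ∈ ((A ∪ D) ∪ A) ∪ ((A ∪ D) ∩ (D ∪ X)) but 1 ∉ (D ∪ (X ∪ D)) ∩ ((X ∩ D) ∪ X).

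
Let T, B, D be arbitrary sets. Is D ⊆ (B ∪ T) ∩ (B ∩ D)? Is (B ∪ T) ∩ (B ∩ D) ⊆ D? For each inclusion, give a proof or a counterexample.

(⟸) Let x ∈ (B ∪ T) ∩ (B ∩ D). Then either x ∈ B ∩ D and x ∉ T; or x ∈ T ∩ B ∩ D. In each case x ∈ D, so (B ∪ T) ∩ (B ∩ D) ⊆ D.

(⟹) This inclusion fails. Take T = ∅, B = ∅, D = {1}; then 1 ∈ D but 1 ∉ (B ∪ T) ∩ (B ∩ D).

The sets are not equal: only the reverse inclusion holds.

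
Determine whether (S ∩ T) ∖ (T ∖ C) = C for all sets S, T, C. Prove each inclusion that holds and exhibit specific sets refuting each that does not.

(⊇) This inclusion fails. Take S = ∅, T = ∅, C = {1}; then 1 ∈ C but 1 ∉ (S ∩ T) ∖ (T ∖ C).

(⊆) Let x ∈ (S ∩ T) ∖ (T ∖ C). Then x ∈ S ∩ T ∩ C, from which x ∈ C.

The sets are not equal: only the forward inclusion holds.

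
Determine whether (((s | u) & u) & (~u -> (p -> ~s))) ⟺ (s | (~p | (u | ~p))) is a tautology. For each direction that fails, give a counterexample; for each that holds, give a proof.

Only the forward implication holds.

[⇐] This fails. Under s = F, u = F, p = F, the left side is false but the right side is true.

[⇒] Assume the antecedent. If s is true, s | (~p | (u | ~p)) reduces to true regardless of the other variables. If s is false, the antecedent forces (s = F, u = T, p = F) or (s = F, u = T, p = T), and s | (~p | (u | ~p)) holds there. Either way s | (~p | (u | ~p)) holds.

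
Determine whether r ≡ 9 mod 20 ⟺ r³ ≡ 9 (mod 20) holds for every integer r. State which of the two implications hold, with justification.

(⇒) Suppose r ≡ 9 mod 20. Write r = 20j + 9. Then (20j + 9)³ = 8000j³ + 10800j² + 4860j + 729 = 20(400j³ + 540j² + 243j + 36) + 9, so r³ ≡ 9 (mod 20).

(⇐) Conversely, suppose r³ ≡ 9 (mod 20). The only residue r in {0, …, 19} with r³ ≡ 9 (mod 20) is r = 9, so r ≡ 9 (mod 20).

Equivalent; both directions hold.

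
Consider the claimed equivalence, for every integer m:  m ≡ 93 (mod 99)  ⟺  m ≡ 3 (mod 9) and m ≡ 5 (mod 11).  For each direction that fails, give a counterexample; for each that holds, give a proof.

[⇒] Suppose m ≡ 93 (mod 99); write m = 99j + 93. Since 9 ∣ 99, reducing mod 9 gives m ≡ 93 ≡ 3 (mod 9); since 11 ∣ 99, reducing mod 11 gives m ≡ 93 ≡ 5 (mod 11).

[⇐] Conversely, if m ≡ 3 (mod 9) and m ≡ 5 (mod 11), then by the Chinese remainder theorem m ≡ 93 (mod 99). This is exactly m ≡ 93 (mod 99).

Both directions hold; the statement is true.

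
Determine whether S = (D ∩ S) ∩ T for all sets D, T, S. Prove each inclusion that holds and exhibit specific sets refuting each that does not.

Forward inclusion. This inclusion fails. Take D = ∅, T = ∅, S = {1}; then 1 ∈ S but 1 ∉ (D ∩ S) ∩ T.

Reverse inclusion. Let x ∈ (D ∩ S) ∩ T. Then x ∈ D ∩ T ∩ S, from which x ∈ S.

(⊆) fails; (⊇) holds.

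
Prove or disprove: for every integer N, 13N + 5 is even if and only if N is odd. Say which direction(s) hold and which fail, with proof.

(⇒) Suppose 13N + 5 is even. Since 13 is odd, 13N and N have the same parity, so 13N + 5 ≡ N + 5 (mod 2). As 5 is odd, 13N + 5 is even exactly when N is odd. Thus N is odd.

(⇐) Conversely, suppose N is odd; write N = 2j + 1. Then 13N + 5 = 13·(2j + 1) + 5 = 2·13j + 18, which is even.

Both directions hold.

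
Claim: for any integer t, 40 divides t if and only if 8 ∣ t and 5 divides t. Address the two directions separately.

Both directions hold; the statement is true.

Forward direction. If 40 ∣ t, write t = 40q. Since 40 = 5·8, t = 8·(5q), so 8 ∣ t; and since 40 = 8·5, t = 5·(8q), so 5 ∣ t.

Converse. Suppose 8 ∣ t and 5 ∣ t. Any common multiple of 8 and 5 is a multiple of their lcm; here gcd(8, 5) = 1, so lcm(8, 5) = 8·5 = 40, so 40 ∣ t.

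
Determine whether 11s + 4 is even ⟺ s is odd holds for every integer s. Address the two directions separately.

[⇒] This fails: s = 4 gives 11s + 4 = 48, which is even, but 4 is even, not odd.

[⇐] This also fails: s = 1 is odd, but 11s + 4 = 15 is odd, not even.

Neither implication holds.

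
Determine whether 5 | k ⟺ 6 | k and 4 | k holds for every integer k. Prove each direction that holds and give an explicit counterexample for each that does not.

(⇒) fails and (⇐) fails.

(⇒) This fails: take k = 5. Certainly 5 ∣ 5, but 6 ∤ 5.

(⇐) This fails: take k = 12. Both 6 ∣ 12 and 4 ∣ 12, yet 12 is not a multiple of 5 (since 12 = 2·5 + 2), so 5 ∤ 12.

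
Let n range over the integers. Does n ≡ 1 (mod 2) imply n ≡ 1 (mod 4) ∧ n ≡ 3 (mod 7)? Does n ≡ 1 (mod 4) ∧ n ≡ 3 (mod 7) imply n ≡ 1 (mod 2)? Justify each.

(⇐) If n ≡ 1 (mod 4) and n ≡ 3 (mod 7), then by the Chinese remainder theorem n ≡ 17 (mod 28). Since 17 ≡ 1 (mod 2) and 2 ∣ 28, we get n ≡ 1 (mod 2).

(⇒) This fails: n = 1 gives 1 ≡ 1 (mod 2) but 1 ≡ 1 (mod 7), so the conjunction on the right does not hold.

Only the converse holds.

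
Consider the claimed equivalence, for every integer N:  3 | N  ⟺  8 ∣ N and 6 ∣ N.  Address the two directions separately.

Forward direction. This fails: take N = 3. Certainly 3 ∣ 3, but 8 ∤ 3.

Converse. Suppose 8 ∣ N and 6 ∣ N. Any common multiple of 8 and 6 is a multiple of their lcm; here lcm(8, 6) = 8·6/gcd(8, 6) = 48/2 = 24, so 24 ∣ N. Since 3 ∣ 24, it follows that 3 ∣ N.

Only the converse holds.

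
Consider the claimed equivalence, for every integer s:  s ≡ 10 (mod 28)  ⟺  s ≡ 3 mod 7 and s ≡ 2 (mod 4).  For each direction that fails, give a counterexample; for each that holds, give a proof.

Equivalent; both directions hold.

(⇒) Suppose s ≡ 10 (mod 28); write s = 28j + 10. Since 7 ∣ 28, reducing mod 7 gives s ≡ 10 ≡ 3 (mod 7); since 4 ∣ 28, reducing mod 4 gives s ≡ 10 ≡ 2 (mod 4).

(⇐) Conversely, if s ≡ 3 (mod 7) and s ≡ 2 (mod 4), then by the Chinese remainder theorem s ≡ 10 (mod 28). This is exactly s ≡ 10 (mod 28).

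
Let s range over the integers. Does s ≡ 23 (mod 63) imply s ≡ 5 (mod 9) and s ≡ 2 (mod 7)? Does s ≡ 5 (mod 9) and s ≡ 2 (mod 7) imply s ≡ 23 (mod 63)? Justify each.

[⇒] Suppose s ≡ 23 (mod 63); write s = 63j + 23. Since 9 ∣ 63, reducing mod 9 gives s ≡ 23 ≡ 5 (mod 9); since 7 ∣ 63, reducing mod 7 gives s ≡ 23 ≡ 2 (mod 7).

[⇐] Conversely, if s ≡ 5 (mod 9) and s ≡ 2 (mod 7), then by the Chinese remainder theorem s ≡ 23 (mod 63). This is exactly s ≡ 23 (mod 63).

Equivalent; both directions hold.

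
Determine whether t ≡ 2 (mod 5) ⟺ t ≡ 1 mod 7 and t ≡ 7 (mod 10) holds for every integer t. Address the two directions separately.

(⟹) This fails: t = 32 gives 32 ≡ 2 (mod 5) but 32 ≡ 4 (mod 7), so the conjunction on the right does not hold.

(⟸) Conversely, if t ≡ 1 (mod 7) and t ≡ 7 (mod 10), then by the Chinese remainder theorem t ≡ 57 (mod 70). Since 57 ≡ 2 (mod 5) and 5 ∣ 70, we get t ≡ 2 (mod 5).

(⇒) fails; (⇐) holds.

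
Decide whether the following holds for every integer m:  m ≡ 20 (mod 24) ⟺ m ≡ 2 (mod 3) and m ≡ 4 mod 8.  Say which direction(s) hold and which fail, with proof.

Equivalent; both directions hold.

(⇒) Suppose m ≡ 20 (mod 24); write m = 24j + 20. Since 3 ∣ 24, reducing mod 3 gives m ≡ 20 ≡ 2 (mod 3); since 8 ∣ 24, reducing mod 8 gives m ≡ 20 ≡ 4 (mod 8).

(⇐) Conversely, if m ≡ 2 (mod 3) and m ≡ 4 (mod 8), then by the Chinese remainder theorem m ≡ 20 (mod 24). This is exactly m ≡ 20 (mod 24).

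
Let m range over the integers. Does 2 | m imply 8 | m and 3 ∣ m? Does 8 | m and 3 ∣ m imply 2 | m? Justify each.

Not equivalent: only (⇐) holds.

(→) This fails: take m = 2. Certainly 2 ∣ 2, but 8 ∤ 2.

(←) Suppose 8 ∣ m and 3 ∣ m. Any common multiple of 8 and 3 is a multiple of their lcm; here gcd(8, 3) = 1, so lcm(8, 3) = 8·3 = 24, so 24 ∣ m. Since 2 ∣ 24, it follows that 2 ∣ m.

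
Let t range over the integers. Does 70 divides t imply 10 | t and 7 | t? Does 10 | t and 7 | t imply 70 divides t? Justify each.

(⇒) If 70 ∣ t, write t = 70q. Since 70 = 7·10, t = 10·(7q), so 10 ∣ t; and since 70 = 10·7, t = 7·(10q), so 7 ∣ t.

(⇐) Suppose 10 ∣ t and 7 ∣ t. Any common multiple of 10 and 7 is a multiple of their lcm; here gcd(10, 7) = 1, so lcm(10, 7) = 10·7 = 70, so 70 ∣ t.

Both directions hold.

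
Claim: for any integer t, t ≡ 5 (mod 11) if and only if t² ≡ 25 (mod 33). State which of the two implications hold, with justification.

Forward direction. This fails: take t = 27. Then 27 ≡ 5 (mod 11), but 27² = 729 ≡ 3 (mod 33), not 25.

Converse. This fails: take t = 17. Then 17² = 289 ≡ 25 (mod 33), yet 17 ≡ 6 (mod 11), not 5.

(⇒) fails and (⇐) fails.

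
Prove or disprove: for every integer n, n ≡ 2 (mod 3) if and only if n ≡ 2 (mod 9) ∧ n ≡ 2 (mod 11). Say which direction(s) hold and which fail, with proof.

[⇒] This fails: n = 5 gives 5 ≡ 2 (mod 3) but 5 ≡ 5 (mod 9), so the conjunction on the right does not hold.

[⇐] Conversely, if n ≡ 2 (mod 9) and n ≡ 2 (mod 11), then by the Chinese remainder theorem n ≡ 2 (mod 99). Since 2 ≡ 2 (mod 3) and 3 ∣ 99, we get n ≡ 2 (mod 3).

Only the reverse direction holds.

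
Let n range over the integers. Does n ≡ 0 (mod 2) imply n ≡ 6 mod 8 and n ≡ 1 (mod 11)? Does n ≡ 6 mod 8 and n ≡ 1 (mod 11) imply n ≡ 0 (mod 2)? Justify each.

[⇐] If n ≡ 6 (mod 8) and n ≡ 1 (mod 11), then by the Chinese remainder theorem n ≡ 78 (mod 88). Since 78 ≡ 0 (mod 2) and 2 ∣ 88, we get n ≡ 0 (mod 2).

[⇒] This fails: n = 0 gives 0 ≡ 0 (mod 2) but 0 ≡ 0 (mod 8), so the conjunction on the right does not hold.

Not equivalent: only (⇐) holds.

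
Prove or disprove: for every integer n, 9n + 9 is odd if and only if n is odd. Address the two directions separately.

Both directions fail.

(⟹) This fails: n = 4 gives 9n + 9 = 45, which is odd, but 4 is even, not odd.

(⟸) This also fails: n = 5 is odd, but 9n + 9 = 54 is even, not odd.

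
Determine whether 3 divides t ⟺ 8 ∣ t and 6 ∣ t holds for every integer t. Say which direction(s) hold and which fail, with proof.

Not equivalent: only (⇐) holds.

Forward direction. This fails: take t = 3. Certainly 3 ∣ 3, but 8 ∤ 3.

Converse. Suppose 8 ∣ t and 6 ∣ t. Any common multiple of 8 and 6 is a multiple of their lcm; here lcm(8, 6) = 8·6/gcd(8, 6) = 48/2 = 24, so 24 ∣ t. Since 3 ∣ 24, it follows that 3 ∣ t.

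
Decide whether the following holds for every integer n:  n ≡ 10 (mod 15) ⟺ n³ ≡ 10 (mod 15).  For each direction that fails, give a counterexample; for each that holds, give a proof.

The biconditional holds.

[⇐] Suppose n³ ≡ 10 (mod 15). The only residue r in {0, …, 14} with r³ ≡ 10 (mod 15) is r = 10, so n ≡ 10 (mod 15).

[⇒] Suppose n ≡ 10 (mod 15). Write n = 15j + 10. Then (15j + 10)³ = 3375j³ + 6750j² + 4500j + 1000 = 15(225j³ + 450j² + 300j + 66) + 10, so n³ ≡ 10 (mod 15).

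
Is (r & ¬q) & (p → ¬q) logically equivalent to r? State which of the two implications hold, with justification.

(⟸) This fails. Under p = F, r = T, q = T, the left side is false but the right side is true.

(⟹) Assume the antecedent. If p is true, the antecedent forces (p = T, r = T, q = F), and r holds there. If p is false, the antecedent forces (p = F, r = T, q = F), and r holds there. Either way r holds.

The forward direction holds; the converse fails.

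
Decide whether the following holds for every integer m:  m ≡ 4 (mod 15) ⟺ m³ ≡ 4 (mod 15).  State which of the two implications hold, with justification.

Both directions hold.

(⟹) Suppose m ≡ 4 (mod 15). Write m = 15j + 4. Then (15j + 4)³ = 3375j³ + 2700j² + 720j + 64 = 15(225j³ + 180j² + 48j + 4) + 4, so m³ ≡ 4 (mod 15).

(⟸) Conversely, suppose m³ ≡ 4 (mod 15). The only residue r in {0, …, 14} with r³ ≡ 4 (mod 15) is r = 4, so m ≡ 4 (mod 15).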